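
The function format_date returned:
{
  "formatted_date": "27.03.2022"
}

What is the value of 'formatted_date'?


27.03.2022


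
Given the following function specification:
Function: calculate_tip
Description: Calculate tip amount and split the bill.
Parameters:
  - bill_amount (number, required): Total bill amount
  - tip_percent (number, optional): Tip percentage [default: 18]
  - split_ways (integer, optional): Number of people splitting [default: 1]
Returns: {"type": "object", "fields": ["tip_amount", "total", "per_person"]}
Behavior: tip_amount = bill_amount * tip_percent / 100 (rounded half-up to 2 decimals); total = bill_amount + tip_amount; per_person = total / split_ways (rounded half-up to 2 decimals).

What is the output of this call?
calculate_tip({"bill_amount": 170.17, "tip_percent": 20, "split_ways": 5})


tip_amount = 170.17 * 20/100 = 34.034 -> 34.03
total = 170.17 + 34.03 = 204.20
per_person = 204.20 / 5 = 40.84 -> 40.84
Output:
{"tip_amount": 34.03, "total": 204.2, "per_person": 40.84}


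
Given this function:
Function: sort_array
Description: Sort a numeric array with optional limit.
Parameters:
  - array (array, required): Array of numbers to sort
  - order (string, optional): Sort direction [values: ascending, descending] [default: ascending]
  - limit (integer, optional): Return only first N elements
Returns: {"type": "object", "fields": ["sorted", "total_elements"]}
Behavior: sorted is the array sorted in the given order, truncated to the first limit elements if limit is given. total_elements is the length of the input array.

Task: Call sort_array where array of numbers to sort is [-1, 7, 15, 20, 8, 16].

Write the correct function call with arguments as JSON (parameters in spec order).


Mapping each described value to its parameter name:
  'Array of numbers to sort' -> array = [-1, 7, 15, 20, 8, 16]
sort_array({"array": [-1, 7, 15, 20, 8, 16]})


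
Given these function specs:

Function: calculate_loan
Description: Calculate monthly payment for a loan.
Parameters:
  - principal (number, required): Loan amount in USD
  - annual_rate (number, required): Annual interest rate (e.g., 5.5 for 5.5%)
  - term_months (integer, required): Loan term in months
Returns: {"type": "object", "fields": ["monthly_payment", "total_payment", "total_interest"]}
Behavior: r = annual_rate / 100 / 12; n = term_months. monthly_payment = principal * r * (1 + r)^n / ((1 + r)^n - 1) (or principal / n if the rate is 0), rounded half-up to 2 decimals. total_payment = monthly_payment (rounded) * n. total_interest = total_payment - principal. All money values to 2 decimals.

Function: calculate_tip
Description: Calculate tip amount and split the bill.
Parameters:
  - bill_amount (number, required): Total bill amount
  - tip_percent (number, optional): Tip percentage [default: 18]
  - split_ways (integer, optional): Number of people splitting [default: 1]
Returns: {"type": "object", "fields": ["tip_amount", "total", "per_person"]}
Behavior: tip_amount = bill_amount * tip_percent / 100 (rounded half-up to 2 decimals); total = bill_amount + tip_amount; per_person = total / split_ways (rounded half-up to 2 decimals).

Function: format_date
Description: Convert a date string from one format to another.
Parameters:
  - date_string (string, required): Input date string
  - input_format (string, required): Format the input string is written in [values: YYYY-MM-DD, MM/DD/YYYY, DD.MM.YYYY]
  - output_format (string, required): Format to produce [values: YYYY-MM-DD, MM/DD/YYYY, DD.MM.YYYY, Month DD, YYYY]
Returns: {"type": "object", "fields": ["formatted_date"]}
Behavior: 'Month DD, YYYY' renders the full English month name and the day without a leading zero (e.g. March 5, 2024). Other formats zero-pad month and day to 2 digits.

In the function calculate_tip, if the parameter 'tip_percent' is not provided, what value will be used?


The calculate_tip spec declares:
  - tip_percent (number, optional): Tip percentage [default: 18]
Default:
18


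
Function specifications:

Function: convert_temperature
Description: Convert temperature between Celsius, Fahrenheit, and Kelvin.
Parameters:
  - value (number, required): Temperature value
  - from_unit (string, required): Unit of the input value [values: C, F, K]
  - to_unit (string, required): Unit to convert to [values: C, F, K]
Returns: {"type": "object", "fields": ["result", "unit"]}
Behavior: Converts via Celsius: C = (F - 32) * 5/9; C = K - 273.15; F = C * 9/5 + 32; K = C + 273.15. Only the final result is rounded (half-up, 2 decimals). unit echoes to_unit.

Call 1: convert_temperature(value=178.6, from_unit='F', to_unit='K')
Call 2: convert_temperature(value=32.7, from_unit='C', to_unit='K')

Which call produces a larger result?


Call 1:
  To C: (178.6 - 32) * 5/9 = 81.444444
  To K: 81.444444 + 273.15 = 354.594444
  Round to 2 decimals: 354.59
  -> 354.59 K
Call 2:
  Input already in C: 32.7
  To K: 32.7 + 273.15 = 305.85
  Round to 2 decimals: 305.85
  -> 305.85 K
Call 1 (354.59 K)


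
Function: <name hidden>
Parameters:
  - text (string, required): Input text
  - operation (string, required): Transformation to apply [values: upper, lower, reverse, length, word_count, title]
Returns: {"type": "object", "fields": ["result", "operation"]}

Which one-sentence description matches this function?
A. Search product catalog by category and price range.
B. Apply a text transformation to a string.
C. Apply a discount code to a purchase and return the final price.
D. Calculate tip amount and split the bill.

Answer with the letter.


Parameters text, operation and return ["result", "operation"] fit: Apply a text transformation to a string.
B


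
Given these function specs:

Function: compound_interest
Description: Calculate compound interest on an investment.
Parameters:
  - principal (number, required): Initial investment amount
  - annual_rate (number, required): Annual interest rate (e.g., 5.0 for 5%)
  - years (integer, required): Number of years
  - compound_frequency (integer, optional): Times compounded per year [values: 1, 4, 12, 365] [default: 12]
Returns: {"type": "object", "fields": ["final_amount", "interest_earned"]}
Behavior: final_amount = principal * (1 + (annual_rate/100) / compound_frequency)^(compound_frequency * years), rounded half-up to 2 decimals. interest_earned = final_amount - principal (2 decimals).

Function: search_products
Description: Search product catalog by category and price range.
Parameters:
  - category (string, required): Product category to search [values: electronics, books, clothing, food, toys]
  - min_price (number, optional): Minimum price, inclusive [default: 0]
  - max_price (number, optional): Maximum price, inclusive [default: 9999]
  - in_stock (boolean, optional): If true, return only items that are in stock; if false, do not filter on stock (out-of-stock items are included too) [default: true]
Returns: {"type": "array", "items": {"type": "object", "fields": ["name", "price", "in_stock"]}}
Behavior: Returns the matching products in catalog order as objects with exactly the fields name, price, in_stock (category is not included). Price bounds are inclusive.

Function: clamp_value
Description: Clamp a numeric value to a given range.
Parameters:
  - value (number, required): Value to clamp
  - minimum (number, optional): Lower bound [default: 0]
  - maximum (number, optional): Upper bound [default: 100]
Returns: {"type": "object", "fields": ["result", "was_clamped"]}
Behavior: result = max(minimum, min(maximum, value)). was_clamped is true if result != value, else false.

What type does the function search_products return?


The search_products spec declares Returns: {"type": "array", "items": {"type": "object", "fields": ["name", "price", "in_stock"]}}
Type:
array


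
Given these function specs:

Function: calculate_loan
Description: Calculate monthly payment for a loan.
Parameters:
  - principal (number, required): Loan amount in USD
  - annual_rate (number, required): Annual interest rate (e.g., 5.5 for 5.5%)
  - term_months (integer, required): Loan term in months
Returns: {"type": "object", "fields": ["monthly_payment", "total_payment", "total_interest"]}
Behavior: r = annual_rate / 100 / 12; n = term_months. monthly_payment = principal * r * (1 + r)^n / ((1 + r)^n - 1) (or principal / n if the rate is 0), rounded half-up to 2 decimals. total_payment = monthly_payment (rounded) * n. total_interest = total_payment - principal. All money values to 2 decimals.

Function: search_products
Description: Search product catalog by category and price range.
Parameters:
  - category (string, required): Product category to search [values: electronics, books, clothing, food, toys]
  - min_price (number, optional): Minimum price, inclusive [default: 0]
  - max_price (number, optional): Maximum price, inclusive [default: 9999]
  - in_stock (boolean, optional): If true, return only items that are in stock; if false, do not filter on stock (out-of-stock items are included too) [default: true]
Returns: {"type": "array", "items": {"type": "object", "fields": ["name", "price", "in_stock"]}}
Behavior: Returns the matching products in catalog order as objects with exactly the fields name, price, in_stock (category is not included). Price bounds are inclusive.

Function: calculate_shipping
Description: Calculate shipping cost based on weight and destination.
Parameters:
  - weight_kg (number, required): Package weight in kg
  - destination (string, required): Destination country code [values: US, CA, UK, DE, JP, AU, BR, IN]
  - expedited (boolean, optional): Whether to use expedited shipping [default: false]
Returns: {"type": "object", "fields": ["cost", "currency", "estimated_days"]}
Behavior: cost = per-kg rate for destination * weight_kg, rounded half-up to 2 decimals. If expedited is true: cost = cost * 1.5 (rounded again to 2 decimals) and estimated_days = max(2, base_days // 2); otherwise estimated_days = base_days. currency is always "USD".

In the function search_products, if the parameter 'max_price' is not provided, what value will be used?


The search_products spec declares:
  - max_price (number, optional): Maximum price, inclusive [default: 9999]
Default:
9999


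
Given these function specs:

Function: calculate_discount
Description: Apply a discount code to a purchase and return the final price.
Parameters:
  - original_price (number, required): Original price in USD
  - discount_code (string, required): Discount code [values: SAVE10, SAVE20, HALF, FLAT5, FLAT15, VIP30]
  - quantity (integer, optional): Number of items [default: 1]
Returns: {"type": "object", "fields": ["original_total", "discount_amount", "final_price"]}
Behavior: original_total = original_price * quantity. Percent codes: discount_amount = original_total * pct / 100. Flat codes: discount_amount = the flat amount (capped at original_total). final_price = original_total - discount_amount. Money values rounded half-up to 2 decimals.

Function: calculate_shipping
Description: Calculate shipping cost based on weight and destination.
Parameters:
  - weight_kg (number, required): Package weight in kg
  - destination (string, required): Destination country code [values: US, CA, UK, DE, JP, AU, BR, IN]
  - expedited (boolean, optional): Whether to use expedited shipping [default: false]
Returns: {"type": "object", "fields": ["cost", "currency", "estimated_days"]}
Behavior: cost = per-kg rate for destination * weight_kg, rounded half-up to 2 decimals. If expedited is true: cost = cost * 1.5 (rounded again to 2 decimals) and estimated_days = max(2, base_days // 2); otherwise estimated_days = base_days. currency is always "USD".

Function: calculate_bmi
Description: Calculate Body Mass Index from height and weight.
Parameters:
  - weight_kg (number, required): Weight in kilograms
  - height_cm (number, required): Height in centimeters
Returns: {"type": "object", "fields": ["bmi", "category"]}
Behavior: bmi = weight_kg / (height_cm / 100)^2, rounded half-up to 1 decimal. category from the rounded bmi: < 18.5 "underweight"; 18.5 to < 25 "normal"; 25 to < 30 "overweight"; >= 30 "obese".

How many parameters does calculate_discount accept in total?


Parameters of calculate_discount: original_price (required), discount_code (required), quantity (optional)
Total:
3


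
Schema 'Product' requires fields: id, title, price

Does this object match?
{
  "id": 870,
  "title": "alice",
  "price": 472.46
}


Checking required fields... All present.
Valid - all required fields present


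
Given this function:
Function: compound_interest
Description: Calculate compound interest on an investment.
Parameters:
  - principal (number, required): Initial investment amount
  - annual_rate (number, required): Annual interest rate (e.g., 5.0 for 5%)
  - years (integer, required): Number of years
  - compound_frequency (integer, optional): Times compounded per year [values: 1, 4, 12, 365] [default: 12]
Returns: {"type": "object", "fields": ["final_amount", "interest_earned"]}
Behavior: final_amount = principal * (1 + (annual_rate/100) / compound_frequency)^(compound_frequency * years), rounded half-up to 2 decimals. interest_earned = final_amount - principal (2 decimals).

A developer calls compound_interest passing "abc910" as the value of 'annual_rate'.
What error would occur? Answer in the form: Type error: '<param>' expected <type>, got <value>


Spec: 'annual_rate' is declared as number; "abc910" is a string.
Type error: 'annual_rate' expected number, got "abc910"


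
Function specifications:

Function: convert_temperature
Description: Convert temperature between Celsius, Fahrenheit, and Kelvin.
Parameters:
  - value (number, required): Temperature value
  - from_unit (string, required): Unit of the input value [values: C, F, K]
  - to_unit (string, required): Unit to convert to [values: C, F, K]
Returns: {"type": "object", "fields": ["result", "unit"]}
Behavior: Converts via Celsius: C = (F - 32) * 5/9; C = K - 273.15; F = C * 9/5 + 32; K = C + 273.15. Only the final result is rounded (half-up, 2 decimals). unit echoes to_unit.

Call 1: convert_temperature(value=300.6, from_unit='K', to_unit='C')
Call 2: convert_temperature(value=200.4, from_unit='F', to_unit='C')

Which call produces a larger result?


Call 1:
  To C: 300.6 - 273.15 = 27.45
  Target is C: 27.45
  Round to 2 decimals: 27.45
  -> 27.45 C
Call 2:
  To C: (200.4 - 32) * 5/9 = 93.555556
  Target is C: 93.555556
  Round to 2 decimals: 93.56
  -> 93.56 C
Call 2 (93.56 C)


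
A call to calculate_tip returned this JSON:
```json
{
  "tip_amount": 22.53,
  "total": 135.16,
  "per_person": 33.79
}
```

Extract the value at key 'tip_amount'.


22.53


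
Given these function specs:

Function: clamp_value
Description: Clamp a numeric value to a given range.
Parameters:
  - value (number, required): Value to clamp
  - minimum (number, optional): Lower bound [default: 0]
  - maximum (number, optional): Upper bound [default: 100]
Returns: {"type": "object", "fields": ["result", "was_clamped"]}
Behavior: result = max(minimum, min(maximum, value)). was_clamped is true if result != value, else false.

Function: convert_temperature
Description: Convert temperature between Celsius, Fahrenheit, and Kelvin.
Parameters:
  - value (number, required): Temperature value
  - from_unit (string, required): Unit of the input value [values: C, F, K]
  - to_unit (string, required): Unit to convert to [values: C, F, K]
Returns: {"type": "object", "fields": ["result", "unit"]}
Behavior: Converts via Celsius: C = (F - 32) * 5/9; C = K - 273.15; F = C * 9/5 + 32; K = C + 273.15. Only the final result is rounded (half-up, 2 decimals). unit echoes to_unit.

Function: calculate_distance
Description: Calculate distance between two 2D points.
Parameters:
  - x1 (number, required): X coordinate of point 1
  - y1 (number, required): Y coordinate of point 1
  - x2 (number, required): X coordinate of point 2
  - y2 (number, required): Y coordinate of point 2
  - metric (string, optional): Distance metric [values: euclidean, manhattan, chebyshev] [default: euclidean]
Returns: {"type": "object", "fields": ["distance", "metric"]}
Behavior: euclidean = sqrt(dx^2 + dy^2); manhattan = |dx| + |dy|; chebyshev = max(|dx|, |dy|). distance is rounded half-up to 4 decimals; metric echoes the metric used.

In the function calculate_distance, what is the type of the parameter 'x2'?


The calculate_distance spec declares:
  - x2 (number, required): X coordinate of point 2
Type:
number


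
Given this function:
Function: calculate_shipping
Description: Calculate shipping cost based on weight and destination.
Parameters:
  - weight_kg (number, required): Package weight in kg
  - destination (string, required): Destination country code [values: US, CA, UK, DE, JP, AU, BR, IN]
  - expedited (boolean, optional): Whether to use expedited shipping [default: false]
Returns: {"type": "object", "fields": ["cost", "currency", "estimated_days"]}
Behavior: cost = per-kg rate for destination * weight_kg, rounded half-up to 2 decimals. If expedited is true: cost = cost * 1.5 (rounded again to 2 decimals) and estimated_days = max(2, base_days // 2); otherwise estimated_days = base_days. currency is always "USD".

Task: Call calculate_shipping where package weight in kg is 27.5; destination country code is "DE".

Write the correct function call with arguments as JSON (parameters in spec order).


Mapping each described value to its parameter name:
  'Package weight in kg' -> weight_kg = 27.5
  'Destination country code' -> destination = "DE"
calculate_shipping({"weight_kg": 27.5, "destination": "DE"})


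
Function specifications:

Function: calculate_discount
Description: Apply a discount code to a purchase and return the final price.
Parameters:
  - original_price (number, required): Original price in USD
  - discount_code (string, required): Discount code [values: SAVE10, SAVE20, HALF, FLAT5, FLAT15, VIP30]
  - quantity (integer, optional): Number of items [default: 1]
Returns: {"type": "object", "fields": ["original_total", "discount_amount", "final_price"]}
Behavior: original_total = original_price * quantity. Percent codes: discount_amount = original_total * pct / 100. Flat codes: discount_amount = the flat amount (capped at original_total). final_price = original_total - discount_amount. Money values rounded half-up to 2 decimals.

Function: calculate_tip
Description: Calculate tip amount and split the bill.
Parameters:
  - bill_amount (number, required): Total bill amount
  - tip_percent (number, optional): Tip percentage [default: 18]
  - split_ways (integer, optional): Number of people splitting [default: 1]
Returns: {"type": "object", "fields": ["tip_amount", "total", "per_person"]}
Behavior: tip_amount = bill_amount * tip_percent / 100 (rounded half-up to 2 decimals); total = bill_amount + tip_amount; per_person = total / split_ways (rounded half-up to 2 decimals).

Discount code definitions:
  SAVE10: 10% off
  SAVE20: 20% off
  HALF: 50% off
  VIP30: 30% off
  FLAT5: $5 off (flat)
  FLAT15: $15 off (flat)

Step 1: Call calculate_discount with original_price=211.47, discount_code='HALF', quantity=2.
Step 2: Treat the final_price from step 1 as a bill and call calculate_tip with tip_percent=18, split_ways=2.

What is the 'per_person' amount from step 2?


Step 1: calculate_discount(original_price=211.47, discount_code=HALF, quantity=2)
  original_total = 211.47 * 2 = 422.94
  HALF = 50% off: discount_amount = 422.94 * 50/100 = 211.47 -> 211.47
  final_price = 422.94 - 211.47 = 211.47
  -> final_price = 211.47
Step 2: calculate_tip(bill_amount=211.47, tip_percent=18, split_ways=2)
  tip_amount = 211.47 * 18/100 = 38.0646 -> 38.06
  total = 211.47 + 38.06 = 249.53
  per_person = 249.53 / 2 = 124.765 -> 124.77
  -> per_person = 124.77
$124.77


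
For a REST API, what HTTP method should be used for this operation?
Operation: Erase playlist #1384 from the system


GET = read, POST = create, PUT = update/replace, DELETE = remove
This operation is a removal.
DELETE


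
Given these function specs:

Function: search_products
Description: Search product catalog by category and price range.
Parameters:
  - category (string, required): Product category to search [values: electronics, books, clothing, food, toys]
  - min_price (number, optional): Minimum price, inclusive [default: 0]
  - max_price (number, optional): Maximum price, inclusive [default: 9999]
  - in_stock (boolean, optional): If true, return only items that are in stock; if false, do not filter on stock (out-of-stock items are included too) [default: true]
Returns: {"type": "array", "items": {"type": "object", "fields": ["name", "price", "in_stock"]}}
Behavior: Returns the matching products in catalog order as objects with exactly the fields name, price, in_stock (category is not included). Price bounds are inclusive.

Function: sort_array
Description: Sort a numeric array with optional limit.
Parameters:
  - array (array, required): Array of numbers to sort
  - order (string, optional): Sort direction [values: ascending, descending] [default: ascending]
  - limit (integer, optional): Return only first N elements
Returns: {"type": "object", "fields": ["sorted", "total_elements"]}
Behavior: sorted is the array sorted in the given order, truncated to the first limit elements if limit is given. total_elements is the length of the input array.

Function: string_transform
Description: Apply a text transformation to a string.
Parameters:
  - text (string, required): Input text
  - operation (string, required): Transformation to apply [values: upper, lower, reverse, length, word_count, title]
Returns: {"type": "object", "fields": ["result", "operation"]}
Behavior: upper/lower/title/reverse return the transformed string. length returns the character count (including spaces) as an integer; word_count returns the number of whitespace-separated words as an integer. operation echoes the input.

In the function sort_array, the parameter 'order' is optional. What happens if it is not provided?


The sort_array spec declares:
  - order (string, optional): Sort direction [values: ascending, descending] [default: ascending]
It defaults to ascending


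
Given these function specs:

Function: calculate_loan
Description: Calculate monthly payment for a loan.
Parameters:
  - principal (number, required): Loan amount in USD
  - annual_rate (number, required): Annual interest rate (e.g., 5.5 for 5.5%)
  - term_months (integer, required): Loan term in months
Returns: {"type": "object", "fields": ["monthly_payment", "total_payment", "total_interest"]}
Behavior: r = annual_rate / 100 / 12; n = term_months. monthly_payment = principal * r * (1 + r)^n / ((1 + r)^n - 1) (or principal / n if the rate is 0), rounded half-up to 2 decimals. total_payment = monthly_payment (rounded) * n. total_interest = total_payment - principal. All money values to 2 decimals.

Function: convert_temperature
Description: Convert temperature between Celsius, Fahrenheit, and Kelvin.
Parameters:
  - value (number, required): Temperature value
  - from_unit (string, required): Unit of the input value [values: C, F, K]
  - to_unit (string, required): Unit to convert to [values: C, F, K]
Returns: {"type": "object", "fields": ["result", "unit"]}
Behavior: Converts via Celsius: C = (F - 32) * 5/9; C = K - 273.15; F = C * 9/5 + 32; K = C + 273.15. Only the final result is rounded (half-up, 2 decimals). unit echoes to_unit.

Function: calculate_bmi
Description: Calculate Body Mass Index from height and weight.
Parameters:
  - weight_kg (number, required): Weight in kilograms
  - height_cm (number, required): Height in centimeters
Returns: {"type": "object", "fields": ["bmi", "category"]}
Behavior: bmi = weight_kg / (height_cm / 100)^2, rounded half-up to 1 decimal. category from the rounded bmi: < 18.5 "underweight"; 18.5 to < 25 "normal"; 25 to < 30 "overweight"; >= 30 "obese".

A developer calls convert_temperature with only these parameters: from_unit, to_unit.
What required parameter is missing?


Required parameters: value, from_unit, to_unit
Provided: from_unit, to_unit
Missing: value
value


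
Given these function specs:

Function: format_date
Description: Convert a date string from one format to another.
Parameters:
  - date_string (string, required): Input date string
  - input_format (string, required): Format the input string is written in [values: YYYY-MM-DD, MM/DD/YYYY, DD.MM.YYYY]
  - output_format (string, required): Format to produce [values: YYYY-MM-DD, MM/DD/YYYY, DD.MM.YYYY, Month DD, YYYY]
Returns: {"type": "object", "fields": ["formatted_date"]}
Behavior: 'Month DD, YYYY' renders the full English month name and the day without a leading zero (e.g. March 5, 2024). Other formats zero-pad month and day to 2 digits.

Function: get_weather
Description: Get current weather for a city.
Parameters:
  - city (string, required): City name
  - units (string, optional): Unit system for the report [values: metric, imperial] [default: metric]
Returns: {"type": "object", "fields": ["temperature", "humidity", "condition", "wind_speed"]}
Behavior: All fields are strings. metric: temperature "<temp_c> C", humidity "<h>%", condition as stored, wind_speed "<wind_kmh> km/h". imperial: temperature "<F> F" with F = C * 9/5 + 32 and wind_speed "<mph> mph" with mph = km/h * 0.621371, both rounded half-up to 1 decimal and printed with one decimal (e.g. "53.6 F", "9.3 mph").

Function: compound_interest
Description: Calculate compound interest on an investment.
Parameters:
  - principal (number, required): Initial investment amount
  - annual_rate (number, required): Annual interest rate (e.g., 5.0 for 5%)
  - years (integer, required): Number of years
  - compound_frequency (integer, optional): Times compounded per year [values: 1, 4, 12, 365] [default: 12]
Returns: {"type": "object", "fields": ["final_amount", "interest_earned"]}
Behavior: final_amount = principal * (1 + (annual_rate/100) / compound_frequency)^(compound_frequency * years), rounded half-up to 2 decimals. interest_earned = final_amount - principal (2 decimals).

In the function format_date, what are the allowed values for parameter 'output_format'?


The format_date spec declares:
  - output_format (string, required): Format to produce [values: YYYY-MM-DD, MM/DD/YYYY, DD.MM.YYYY, Month DD, YYYY]
Allowed values:
YYYY-MM-DD, MM/DD/YYYY, DD.MM.YYYY, Month DD, YYYY


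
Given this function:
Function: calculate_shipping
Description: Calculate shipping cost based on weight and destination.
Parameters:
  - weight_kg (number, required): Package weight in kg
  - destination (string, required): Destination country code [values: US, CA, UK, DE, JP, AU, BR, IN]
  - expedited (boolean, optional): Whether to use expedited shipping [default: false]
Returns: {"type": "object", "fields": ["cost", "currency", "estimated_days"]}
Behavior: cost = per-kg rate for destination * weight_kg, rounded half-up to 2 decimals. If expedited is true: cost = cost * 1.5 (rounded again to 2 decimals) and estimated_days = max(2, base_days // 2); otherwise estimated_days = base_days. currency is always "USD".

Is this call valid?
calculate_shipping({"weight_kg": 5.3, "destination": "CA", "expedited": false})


Checking all required parameters present and types match... All valid.
Valid


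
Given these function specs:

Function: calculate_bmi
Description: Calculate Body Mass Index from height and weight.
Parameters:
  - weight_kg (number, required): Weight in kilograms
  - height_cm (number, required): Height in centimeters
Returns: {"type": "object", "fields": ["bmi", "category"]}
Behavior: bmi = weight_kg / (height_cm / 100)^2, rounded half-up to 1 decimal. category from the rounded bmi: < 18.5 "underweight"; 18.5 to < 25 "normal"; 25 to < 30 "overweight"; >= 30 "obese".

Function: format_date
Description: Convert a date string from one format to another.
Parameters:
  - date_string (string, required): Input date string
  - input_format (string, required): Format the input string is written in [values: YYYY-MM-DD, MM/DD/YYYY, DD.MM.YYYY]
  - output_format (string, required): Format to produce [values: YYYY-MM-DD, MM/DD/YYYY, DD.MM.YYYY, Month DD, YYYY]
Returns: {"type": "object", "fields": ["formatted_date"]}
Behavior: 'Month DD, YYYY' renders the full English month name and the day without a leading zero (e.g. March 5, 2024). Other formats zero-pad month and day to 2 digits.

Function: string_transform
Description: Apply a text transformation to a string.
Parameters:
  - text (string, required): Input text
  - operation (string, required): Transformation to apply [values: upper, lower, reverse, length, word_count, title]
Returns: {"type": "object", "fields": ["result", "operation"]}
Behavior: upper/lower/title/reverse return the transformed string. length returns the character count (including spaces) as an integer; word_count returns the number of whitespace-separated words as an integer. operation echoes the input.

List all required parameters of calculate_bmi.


Parameters of calculate_bmi and their required/optional flag:
  weight_kg: required
  height_cm: required
height_cm, weight_kg


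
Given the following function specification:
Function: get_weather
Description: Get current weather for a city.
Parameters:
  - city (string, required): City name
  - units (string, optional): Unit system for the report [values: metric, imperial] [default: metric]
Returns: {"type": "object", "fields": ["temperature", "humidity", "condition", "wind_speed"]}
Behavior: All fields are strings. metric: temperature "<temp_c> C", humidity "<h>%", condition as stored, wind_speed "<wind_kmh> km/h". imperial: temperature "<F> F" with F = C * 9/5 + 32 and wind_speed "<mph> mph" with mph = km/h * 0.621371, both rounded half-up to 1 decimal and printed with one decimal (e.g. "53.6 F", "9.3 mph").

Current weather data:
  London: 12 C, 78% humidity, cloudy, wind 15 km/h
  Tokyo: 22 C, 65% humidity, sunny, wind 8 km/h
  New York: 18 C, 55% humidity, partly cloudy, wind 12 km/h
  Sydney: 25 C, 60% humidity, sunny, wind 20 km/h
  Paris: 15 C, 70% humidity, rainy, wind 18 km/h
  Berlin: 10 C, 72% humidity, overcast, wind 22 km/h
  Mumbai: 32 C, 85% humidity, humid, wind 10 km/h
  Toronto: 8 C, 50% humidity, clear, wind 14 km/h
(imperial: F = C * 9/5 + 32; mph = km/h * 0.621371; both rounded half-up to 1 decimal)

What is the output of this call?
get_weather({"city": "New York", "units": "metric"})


New York record: 18 C, 55%, partly cloudy, 12 km/h
metric: report values as stored ('<temp_c> C', '<humidity>%', '<wind_kmh> km/h')
Output:
{"temperature": "18 C", "humidity": "55%", "condition": "partly cloudy", "wind_speed": "12 km/h"}


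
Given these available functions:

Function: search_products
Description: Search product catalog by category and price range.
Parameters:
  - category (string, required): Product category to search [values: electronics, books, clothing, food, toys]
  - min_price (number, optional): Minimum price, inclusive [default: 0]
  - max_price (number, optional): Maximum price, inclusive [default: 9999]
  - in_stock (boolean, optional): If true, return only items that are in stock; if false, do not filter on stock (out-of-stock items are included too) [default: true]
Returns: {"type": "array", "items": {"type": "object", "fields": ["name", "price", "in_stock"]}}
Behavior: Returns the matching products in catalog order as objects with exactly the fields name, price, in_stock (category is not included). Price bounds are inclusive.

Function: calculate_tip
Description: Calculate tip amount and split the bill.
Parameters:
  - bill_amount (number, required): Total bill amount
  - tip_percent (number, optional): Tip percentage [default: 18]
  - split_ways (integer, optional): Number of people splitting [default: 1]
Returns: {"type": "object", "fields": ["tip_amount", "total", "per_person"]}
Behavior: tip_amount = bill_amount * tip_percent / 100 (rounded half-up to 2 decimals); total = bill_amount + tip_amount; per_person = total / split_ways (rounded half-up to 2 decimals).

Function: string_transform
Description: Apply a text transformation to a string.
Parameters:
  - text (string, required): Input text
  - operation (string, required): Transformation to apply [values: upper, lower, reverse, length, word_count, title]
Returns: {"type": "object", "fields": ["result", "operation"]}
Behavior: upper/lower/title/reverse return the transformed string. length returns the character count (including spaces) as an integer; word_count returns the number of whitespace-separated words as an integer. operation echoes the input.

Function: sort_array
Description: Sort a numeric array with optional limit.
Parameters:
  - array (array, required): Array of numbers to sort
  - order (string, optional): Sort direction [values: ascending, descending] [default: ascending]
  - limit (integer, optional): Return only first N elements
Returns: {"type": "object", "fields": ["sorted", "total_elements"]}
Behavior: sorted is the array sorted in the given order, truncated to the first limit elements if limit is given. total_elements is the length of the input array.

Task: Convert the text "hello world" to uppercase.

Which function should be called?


The task needs a function whose description is: Apply a text transformation to a string.
string_transform


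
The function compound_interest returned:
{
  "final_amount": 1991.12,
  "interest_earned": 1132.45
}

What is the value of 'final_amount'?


1991.12


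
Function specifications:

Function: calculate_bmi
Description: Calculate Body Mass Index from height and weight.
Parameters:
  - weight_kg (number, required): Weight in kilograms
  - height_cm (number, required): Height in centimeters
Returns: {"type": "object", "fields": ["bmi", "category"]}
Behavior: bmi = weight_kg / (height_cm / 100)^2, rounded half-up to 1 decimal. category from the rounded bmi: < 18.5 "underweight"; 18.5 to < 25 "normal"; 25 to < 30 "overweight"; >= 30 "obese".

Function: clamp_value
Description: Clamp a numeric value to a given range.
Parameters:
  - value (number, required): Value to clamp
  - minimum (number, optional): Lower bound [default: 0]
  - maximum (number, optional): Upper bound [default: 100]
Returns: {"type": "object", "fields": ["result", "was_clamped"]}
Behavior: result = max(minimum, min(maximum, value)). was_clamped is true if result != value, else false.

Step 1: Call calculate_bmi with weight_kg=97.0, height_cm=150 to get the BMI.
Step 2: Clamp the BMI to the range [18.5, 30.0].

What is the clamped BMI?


Step 1: calculate_bmi(weight_kg=97.0, height_cm=150)
  height_m = 150 / 100 = 1.5
  bmi = 97.0 / 1.5^2 = 97.0 / 2.25 = 43.111111 -> 43.1
  43.1 >= 30 -> obese
  -> bmi = 43.1
Step 2: clamp_value(value=43.1, minimum=18.5, maximum=30.0)
  result = max(18.5, min(30.0, 43.1)) = max(18.5, 30.0) = 30.0
  was_clamped = (30.0 != 43.1) = true
  -> result = 30.0
30.0


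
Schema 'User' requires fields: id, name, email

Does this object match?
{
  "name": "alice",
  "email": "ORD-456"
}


Checking required fields...
Missing: id
Invalid - missing required field 'id'


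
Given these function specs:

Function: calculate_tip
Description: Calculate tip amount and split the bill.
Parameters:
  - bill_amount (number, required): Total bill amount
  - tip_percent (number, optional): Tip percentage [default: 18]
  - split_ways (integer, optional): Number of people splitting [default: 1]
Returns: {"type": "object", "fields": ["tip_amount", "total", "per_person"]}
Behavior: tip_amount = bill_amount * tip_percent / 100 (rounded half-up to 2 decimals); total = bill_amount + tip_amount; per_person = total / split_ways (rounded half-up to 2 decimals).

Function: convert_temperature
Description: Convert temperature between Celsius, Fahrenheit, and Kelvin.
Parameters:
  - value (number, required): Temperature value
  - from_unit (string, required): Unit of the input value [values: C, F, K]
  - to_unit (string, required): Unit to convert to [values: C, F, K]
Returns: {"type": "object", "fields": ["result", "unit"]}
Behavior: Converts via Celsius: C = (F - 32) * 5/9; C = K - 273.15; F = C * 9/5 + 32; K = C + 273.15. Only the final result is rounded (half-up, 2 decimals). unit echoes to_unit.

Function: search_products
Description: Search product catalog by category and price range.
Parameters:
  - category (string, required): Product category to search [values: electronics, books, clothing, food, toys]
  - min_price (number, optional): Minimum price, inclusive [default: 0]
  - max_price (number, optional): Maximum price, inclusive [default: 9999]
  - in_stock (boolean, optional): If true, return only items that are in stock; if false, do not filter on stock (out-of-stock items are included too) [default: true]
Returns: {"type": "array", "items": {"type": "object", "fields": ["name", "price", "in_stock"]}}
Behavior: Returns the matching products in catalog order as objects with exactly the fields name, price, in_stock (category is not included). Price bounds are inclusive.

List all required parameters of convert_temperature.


Parameters of convert_temperature and their required/optional flag:
  value: required
  from_unit: required
  to_unit: required
from_unit, to_unit, value


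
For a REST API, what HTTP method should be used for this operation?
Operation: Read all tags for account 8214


GET = read, POST = create, PUT = update/replace, DELETE = remove
This operation is a read.
GET


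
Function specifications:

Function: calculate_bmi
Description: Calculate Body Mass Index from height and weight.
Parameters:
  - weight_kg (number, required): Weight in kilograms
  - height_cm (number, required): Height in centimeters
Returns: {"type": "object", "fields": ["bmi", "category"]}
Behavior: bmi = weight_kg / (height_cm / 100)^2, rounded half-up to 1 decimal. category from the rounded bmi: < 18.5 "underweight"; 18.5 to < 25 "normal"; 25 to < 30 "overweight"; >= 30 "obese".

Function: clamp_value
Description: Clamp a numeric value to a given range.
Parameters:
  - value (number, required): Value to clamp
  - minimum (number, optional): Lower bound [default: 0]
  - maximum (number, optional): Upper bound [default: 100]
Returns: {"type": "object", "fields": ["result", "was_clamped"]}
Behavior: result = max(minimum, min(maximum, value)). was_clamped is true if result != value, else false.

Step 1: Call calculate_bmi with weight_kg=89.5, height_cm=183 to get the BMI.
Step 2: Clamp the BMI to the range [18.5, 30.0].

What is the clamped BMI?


Step 1: calculate_bmi(weight_kg=89.5, height_cm=183)
  height_m = 183 / 100 = 1.83
  bmi = 89.5 / 1.83^2 = 89.5 / 3.3489 = 26.725193 -> 26.7
  25 <= 26.7 < 30 -> overweight
  -> bmi = 26.7
Step 2: clamp_value(value=26.7, minimum=18.5, maximum=30.0)
  result = max(18.5, min(30.0, 26.7)) = max(18.5, 26.7) = 26.7
  was_clamped = (26.7 != 26.7) = false
  -> result = 26.7
26.7


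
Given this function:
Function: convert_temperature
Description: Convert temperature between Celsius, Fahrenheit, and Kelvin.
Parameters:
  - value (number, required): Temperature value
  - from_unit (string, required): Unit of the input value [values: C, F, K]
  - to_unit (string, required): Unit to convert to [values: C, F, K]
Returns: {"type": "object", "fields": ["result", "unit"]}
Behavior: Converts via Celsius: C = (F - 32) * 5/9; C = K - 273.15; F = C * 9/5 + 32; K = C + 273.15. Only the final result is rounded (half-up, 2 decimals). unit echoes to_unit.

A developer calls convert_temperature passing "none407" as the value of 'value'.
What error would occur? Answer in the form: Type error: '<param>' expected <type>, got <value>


Spec: 'value' is declared as number; "none407" is a string.
Type error: 'value' expected number, got "none407"


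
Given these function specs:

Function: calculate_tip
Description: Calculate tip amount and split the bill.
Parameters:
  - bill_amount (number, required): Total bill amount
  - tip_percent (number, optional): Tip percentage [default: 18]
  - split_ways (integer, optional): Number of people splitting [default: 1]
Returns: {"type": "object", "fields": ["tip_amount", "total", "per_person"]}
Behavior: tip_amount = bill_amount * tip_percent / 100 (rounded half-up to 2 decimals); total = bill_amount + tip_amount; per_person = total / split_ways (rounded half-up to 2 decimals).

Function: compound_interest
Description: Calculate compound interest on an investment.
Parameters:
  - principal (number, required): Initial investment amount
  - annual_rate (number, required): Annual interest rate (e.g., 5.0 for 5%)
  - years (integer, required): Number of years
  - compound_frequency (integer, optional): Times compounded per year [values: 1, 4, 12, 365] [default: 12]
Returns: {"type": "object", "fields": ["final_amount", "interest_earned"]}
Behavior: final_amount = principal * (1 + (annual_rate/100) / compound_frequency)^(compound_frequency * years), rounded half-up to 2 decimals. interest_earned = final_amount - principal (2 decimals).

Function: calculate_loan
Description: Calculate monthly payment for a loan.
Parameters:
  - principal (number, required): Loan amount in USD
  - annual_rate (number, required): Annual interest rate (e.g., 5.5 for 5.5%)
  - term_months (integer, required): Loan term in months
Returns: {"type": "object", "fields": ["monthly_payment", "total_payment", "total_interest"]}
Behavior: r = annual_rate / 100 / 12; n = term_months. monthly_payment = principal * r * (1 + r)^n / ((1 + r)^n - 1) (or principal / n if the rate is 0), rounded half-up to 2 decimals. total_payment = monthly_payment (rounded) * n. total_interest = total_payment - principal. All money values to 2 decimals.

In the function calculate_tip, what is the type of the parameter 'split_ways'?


The calculate_tip spec declares:
  - split_ways (integer, optional): Number of people splitting [default: 1]
Type:
integer
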